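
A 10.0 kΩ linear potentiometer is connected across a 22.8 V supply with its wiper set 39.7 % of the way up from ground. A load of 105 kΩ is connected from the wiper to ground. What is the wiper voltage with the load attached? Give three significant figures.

V ≈ 8.85 V

The wiper splits the pot into (1−α)R = 6.030 kΩ above and αR = 3.970 kΩ below.
Lower section ‖ load = 3.825 kΩ.
V_wiper = 22.8 × 3.825/(6.030 + 3.825) = 8.85 V.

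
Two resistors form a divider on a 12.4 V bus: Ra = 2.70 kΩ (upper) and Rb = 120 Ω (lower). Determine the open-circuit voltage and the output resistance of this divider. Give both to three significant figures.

V_th is the open-circuit tap voltage: 12.4 × 120/(2700 + 120) = 0.528 V.
With the supply zeroed, Ra and Rb appear in parallel from the tap: R_th = Ra‖Rb = (2700 × 120)/2820 = 115 Ω.

V_th = 0.528 V, R_th = 115 Ω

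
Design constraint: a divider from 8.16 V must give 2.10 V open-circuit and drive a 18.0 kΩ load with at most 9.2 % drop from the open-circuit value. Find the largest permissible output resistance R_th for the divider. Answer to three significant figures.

Loading drop = R_th/(R_th + R_L) ≤ 0.0920, so R_th ≤ R_L · ε/(1−ε) = 18.0 kΩ × 0.0920/0.9080 = 1.82 kΩ.

R_th ≤ 1.82 kΩ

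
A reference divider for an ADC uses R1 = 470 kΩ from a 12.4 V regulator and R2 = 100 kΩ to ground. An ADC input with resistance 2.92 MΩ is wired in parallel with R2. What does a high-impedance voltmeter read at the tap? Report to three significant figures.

V_out ≈ 2.12 V

The load sits in parallel with R2: R2‖R_L = (100 × 2920) / (100 + 2920) = 96.69 kΩ.
V_out = 12.4 × 96.69 / (470 + 96.69) = 12.4 × 96.69/566.7 = 2.12 V.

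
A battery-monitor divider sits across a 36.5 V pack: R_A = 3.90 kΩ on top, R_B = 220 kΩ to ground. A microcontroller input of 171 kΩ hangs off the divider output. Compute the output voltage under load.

The load sits in parallel with R_B: R_B‖R_L = (220 × 171) / (220 + 171) = 96.21 kΩ.
V_out = 36.5 × 96.21 / (3.90 + 96.21) = 36.5 × 96.21/100.1 = 35.1 V.

V_out ≈ 35.1 V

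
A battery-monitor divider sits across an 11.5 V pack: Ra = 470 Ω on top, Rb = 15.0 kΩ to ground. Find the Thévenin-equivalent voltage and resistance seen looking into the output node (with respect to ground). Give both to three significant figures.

V_th = 11.2 V, R_th = 456 Ω

V_th is the open-circuit tap voltage: 11.5 × 15000/(470 + 15000) = 11.2 V.
With the supply zeroed, Ra and Rb appear in parallel from the tap: R_th = Ra‖Rb = (470 × 15000)/15470 = 456 Ω.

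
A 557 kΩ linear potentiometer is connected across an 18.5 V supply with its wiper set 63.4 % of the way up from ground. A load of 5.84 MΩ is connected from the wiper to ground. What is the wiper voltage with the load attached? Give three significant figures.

V ≈ 11.5 V

The wiper splits the pot into (1−α)R = 203.9 kΩ above and αR = 353.1 kΩ below.
Lower section ‖ load = 333.0 kΩ.
V_wiper = 18.5 × 333.0/(203.9 + 333.0) = 11.5 V.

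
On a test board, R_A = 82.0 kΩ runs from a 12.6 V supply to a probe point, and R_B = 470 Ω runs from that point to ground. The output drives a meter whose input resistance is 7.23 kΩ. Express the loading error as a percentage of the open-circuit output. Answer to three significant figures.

The divider's output (Thévenin) resistance is R_A‖R_B = 467.3 Ω.
Fractional drop under load = R_th/(R_th + R_L) = 467.3 / (467.3 + 7230) = 0.06071.
So the output falls by 6.07 %.

6.07 %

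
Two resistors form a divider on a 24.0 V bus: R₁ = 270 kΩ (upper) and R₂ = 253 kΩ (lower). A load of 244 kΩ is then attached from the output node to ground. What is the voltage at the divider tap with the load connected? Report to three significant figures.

V_out ≈ 7.56 V

The load sits in parallel with R₂: R₂‖R_L = (253 × 244) / (253 + 244) = 124.2 kΩ.
V_out = 24.0 × 124.2 / (270 + 124.2) = 24.0 × 124.2/394.2 = 7.56 V.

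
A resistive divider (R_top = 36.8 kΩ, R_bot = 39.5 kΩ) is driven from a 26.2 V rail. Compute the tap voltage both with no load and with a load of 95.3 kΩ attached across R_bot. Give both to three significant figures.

Unloaded: 13.6 V; loaded: 11.3 V

Open-circuit: V = 26.2 × 39.5/(36.8 + 39.5) = 13.6 V.
With the load, R_bot becomes R_bot‖R_L = 27.93 kΩ, so V = 26.2 × 27.93/64.73 = 11.3 V.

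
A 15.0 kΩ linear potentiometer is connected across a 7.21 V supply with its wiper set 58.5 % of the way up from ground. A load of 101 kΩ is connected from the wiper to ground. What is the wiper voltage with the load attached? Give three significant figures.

The wiper splits the pot into (1−α)R = 6.225 kΩ above and αR = 8.775 kΩ below.
Lower section ‖ load = 8.074 kΩ.
V_wiper = 7.21 × 8.074/(6.225 + 8.074) = 4.07 V.

V ≈ 4.07 V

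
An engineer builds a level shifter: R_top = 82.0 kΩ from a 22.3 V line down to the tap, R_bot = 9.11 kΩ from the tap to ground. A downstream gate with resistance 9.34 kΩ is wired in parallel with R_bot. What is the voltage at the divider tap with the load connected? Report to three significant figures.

V_out ≈ 1.19 V

The load sits in parallel with R_bot: R_bot‖R_L = (9.11 × 9.34) / (9.11 + 9.34) = 4.612 kΩ.
V_out = 22.3 × 4.612 / (82.0 + 4.612) = 22.3 × 4.612/86.61 = 1.19 V.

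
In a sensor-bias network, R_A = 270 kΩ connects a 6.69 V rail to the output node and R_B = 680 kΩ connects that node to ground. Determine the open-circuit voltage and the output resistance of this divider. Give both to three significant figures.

V_th is the open-circuit tap voltage: 6.69 × 680/(270 + 680) = 4.79 V.
With the supply zeroed, R_A and R_B appear in parallel from the tap: R_th = R_A‖R_B = (270 × 680)/950.0 = 193 kΩ.

V_th = 4.79 V, R_th = 193 kΩ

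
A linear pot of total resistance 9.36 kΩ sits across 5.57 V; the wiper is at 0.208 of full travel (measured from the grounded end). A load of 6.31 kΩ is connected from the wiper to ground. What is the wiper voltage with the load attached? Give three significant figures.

V ≈ 0.931 V

The wiper splits the pot into (1−α)R = 7.413 kΩ above and αR = 1.947 kΩ below.
Lower section ‖ load = 1.488 kΩ.
V_wiper = 5.57 × 1.488/(7.413 + 1.488) = 0.931 V.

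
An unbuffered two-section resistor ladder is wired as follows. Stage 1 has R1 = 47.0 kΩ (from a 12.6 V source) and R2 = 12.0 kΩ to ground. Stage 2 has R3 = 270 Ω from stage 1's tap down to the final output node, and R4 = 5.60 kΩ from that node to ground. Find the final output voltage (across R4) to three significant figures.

V_out ≈ 0.930 V

Stage 2 presents R3+R4 = 5870 Ω as a load on stage 1's tap.
Stage 1's lower leg becomes R2‖(R3+R4) = 3942 Ω, so V_mid = 12.6 × 3942/50940 = 0.9750 V.
Stage 2 is itself unloaded: V_out = V_mid × R4/(R3+R4) = 0.9750 × 5600/5870 = 0.930 V.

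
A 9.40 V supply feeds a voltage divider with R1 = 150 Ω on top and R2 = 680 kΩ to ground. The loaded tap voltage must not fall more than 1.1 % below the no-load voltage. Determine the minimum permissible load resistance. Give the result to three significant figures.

R_L(min) ≈ 13.5 kΩ

Output resistance R_th = R1‖R2 = (150 × 680000)/680200 = 150.0 Ω.
The fractional drop is R_th/(R_th + R_L); requiring this ≤ 0.0110 gives R_L ≥ R_th(1/0.0110 − 1) = 150.0 × 89.91 = 13.5 kΩ.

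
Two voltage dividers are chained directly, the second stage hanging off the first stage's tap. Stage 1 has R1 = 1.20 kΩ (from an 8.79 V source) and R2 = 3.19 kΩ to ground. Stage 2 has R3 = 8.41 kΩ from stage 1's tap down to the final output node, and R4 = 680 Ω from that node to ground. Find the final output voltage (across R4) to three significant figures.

Stage 2 presents R3+R4 = 9090 Ω as a load on stage 1's tap.
Stage 1's lower leg becomes R2‖(R3+R4) = 2361 Ω, so V_mid = 8.79 × 2361/3561 = 5.828 V.
Stage 2 is itself unloaded: V_out = V_mid × R4/(R3+R4) = 5.828 × 680/9090 = 0.436 V.

V_out ≈ 0.436 V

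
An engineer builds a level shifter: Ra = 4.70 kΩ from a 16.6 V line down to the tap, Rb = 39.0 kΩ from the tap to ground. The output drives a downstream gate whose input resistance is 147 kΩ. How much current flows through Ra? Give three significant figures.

I ≈ 0.467 mA

Rb‖R_L = 30.82 kΩ, so the source sees Ra + Rb‖R_L = 35.52 kΩ.
I = 16.6 V / 35.52 kΩ = 0.467 mA.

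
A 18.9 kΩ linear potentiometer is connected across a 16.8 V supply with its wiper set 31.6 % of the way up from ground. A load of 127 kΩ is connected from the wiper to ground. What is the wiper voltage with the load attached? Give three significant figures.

V ≈ 5.14 V

The wiper splits the pot into (1−α)R = 12.93 kΩ above and αR = 5.972 kΩ below.
Lower section ‖ load = 5.704 kΩ.
V_wiper = 16.8 × 5.704/(12.93 + 5.704) = 5.14 V.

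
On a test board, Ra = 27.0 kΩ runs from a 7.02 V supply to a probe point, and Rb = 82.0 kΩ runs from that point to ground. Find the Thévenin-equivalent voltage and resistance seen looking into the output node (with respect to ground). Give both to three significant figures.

V_th is the open-circuit tap voltage: 7.02 × 82.0/(27.0 + 82.0) = 5.28 V.
With the supply zeroed, Ra and Rb appear in parallel from the tap: R_th = Ra‖Rb = (27.0 × 82.0)/109.0 = 20.3 kΩ.

V_th = 5.28 V, R_th = 20.3 kΩ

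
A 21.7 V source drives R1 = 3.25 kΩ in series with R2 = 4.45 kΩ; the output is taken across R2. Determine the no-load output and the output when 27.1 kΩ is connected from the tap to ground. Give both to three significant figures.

Unloaded: 12.5 V; loaded: 11.7 V

Open-circuit: V = 21.7 × 4.45/(3.25 + 4.45) = 12.5 V.
With the load, R2 becomes R2‖R_L = 3.822 kΩ, so V = 21.7 × 3.822/7.072 = 11.7 V.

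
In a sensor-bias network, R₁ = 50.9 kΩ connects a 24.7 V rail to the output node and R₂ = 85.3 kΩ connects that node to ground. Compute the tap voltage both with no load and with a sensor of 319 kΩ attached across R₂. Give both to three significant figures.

Unloaded: 15.5 V; loaded: 14.1 V

Open-circuit: V = 24.7 × 85.3/(50.9 + 85.3) = 15.5 V.
With the load, R₂ becomes R₂‖R_L = 67.30 kΩ, so V = 24.7 × 67.30/118.2 = 14.1 V.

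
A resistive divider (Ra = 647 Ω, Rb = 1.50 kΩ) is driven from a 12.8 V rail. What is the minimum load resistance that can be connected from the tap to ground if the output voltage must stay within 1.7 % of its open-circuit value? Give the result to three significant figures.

Output resistance R_th = Ra‖Rb = (647 × 1500)/2147 = 452.0 Ω.
The fractional drop is R_th/(R_th + R_L); requiring this ≤ 0.0170 gives R_L ≥ R_th(1/0.0170 − 1) = 452.0 × 57.82 = 26.1 kΩ.

R_L(min) ≈ 26.1 kΩ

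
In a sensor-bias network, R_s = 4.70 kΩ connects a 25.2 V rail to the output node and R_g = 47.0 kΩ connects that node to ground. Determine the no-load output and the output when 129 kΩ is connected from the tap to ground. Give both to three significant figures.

Unloaded: 22.9 V; loaded: 22.2 V

Open-circuit: V = 25.2 × 47.0/(4.70 + 47.0) = 22.9 V.
With the load, R_g becomes R_g‖R_L = 34.45 kΩ, so V = 25.2 × 34.45/39.15 = 22.2 V.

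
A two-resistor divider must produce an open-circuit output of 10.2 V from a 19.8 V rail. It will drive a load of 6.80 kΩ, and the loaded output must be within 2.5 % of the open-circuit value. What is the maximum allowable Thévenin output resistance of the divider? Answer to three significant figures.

Loading drop = R_th/(R_th + R_L) ≤ 0.0250, so R_th ≤ R_L · ε/(1−ε) = 6.80 kΩ × 0.0250/0.9750 = 174 Ω.

R_th ≤ 174 Ω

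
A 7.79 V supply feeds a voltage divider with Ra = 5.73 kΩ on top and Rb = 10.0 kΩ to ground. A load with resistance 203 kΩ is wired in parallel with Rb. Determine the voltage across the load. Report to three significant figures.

The load sits in parallel with Rb: Rb‖R_L = (10.0 × 203) / (10.0 + 203) = 9.531 kΩ.
V_out = 7.79 × 9.531 / (5.73 + 9.531) = 7.79 × 9.531/15.26 = 4.87 V.

V_out ≈ 4.87 V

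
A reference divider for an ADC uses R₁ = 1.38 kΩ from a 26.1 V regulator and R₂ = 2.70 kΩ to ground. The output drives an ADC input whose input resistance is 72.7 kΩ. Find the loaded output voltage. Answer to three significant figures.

V_out ≈ 17.1 V

The load sits in parallel with R₂: R₂‖R_L = (2.70 × 72.7) / (2.70 + 72.7) = 2.603 kΩ.
V_out = 26.1 × 2.603 / (1.38 + 2.603) = 26.1 × 2.603/3.983 = 17.1 V.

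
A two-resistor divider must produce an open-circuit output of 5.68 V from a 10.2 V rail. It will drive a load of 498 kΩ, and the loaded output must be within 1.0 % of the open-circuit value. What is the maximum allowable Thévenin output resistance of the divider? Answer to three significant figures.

Loading drop = R_th/(R_th + R_L) ≤ 0.0100, so R_th ≤ R_L · ε/(1−ε) = 498 kΩ × 0.0100/0.9900 = 5.03 kΩ.
(Any R1, R2 with R2/(R1+R2) = 0.557 and R1‖R2 ≤ 5.03 kΩ will meet the spec.)

R_th ≤ 5.03 kΩ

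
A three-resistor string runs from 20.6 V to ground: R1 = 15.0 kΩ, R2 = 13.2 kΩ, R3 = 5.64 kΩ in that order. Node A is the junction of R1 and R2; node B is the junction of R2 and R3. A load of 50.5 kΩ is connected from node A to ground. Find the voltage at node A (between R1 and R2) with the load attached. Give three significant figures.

V ≈ 9.84 V

Below node A the series string R2+R3 = 18.84 kΩ sits in parallel with the 50.5 kΩ load: 13.72 kΩ.
V_A = 20.6 × 13.72/(15.0 + 13.72) = 9.84 V.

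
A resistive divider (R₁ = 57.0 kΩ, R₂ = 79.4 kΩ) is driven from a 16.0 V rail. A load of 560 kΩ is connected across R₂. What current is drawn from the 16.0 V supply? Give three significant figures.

R₂‖R_L = 69.54 kΩ, so the source sees R₁ + R₂‖R_L = 126.5 kΩ.
I = 16.0 V / 126.5 kΩ = 0.126 mA.

I ≈ 0.126 mA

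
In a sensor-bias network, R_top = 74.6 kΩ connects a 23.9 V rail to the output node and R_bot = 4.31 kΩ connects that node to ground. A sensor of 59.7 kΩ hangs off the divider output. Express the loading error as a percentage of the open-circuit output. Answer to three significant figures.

6.39 %

The divider's output (Thévenin) resistance is R_top‖R_bot = 4.075 kΩ.
Fractional drop under load = R_th/(R_th + R_L) = 4.075 / (4.075 + 59.7) = 0.06389.
So the output falls by 6.39 %.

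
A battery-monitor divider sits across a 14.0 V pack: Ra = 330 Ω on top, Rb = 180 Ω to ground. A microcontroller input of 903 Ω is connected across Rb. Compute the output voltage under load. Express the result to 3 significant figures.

The load sits in parallel with Rb: Rb‖R_L = (180 × 903) / (180 + 903) = 150.1 Ω.
V_out = 14.0 × 150.1 / (330 + 150.1) = 14.0 × 150.1/480.1 = 4.38 V.

V_out ≈ 4.38 V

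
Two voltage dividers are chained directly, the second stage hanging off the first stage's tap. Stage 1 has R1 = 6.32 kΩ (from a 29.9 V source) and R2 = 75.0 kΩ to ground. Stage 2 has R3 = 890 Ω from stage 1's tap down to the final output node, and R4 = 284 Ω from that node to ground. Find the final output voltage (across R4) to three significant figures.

Stage 2 presents R3+R4 = 1174 Ω as a load on stage 1's tap.
Stage 1's lower leg becomes R2‖(R3+R4) = 1156 Ω, so V_mid = 29.9 × 1156/7476 = 4.623 V.
Stage 2 is itself unloaded: V_out = V_mid × R4/(R3+R4) = 4.623 × 284/1174 = 1.12 V.

V_out ≈ 1.12 V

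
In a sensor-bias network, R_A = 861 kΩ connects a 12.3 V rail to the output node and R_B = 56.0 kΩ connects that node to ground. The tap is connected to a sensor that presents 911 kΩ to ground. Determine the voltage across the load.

The load sits in parallel with R_B: R_B‖R_L = (56.0 × 911) / (56.0 + 911) = 52.76 kΩ.
V_out = 12.3 × 52.76 / (861 + 52.76) = 12.3 × 52.76/913.8 = 0.710 V.

V_out ≈ 0.710 V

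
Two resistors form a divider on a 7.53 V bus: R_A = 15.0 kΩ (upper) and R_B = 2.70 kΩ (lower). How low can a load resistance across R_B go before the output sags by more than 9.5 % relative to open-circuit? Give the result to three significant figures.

Output resistance R_th = R_A‖R_B = (15.0 × 2.70)/17.70 = 2.288 kΩ.
The fractional drop is R_th/(R_th + R_L); requiring this ≤ 0.0950 gives R_L ≥ R_th(1/0.0950 − 1) = 2.288 × 9.526 = 21.8 kΩ.

R_L(min) ≈ 21.8 kΩ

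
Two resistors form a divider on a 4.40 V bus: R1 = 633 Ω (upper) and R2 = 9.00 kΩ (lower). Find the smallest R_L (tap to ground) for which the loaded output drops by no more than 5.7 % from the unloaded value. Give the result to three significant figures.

Output resistance R_th = R1‖R2 = (633 × 9000)/9633 = 591.4 Ω.
The fractional drop is R_th/(R_th + R_L); requiring this ≤ 0.0570 gives R_L ≥ R_th(1/0.0570 − 1) = 591.4 × 16.54 = 9.78 kΩ.

R_L(min) ≈ 9.78 kΩ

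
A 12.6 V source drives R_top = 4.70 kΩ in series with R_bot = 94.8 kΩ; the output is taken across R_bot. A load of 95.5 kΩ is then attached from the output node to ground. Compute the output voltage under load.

The load sits in parallel with R_bot: R_bot‖R_L = (94.8 × 95.5) / (94.8 + 95.5) = 47.57 kΩ.
V_out = 12.6 × 47.57 / (4.70 + 47.57) = 12.6 × 47.57/52.27 = 11.5 V.

V_out ≈ 11.5 V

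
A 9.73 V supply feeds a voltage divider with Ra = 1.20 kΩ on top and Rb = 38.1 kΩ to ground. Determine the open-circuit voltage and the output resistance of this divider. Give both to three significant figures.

V_th is the open-circuit tap voltage: 9.73 × 38.1/(1.20 + 38.1) = 9.43 V.
With the supply zeroed, Ra and Rb appear in parallel from the tap: R_th = Ra‖Rb = (1.20 × 38.1)/39.30 = 1.16 kΩ.

V_th = 9.43 V, R_th = 1.16 kΩ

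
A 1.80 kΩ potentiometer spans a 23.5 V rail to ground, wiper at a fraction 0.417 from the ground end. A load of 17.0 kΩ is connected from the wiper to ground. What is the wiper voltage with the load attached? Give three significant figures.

The wiper splits the pot into (1−α)R = 1049 Ω above and αR = 750.6 Ω below.
Lower section ‖ load = 718.9 Ω.
V_wiper = 23.5 × 718.9/(1049 + 718.9) = 9.55 V.

V ≈ 9.55 V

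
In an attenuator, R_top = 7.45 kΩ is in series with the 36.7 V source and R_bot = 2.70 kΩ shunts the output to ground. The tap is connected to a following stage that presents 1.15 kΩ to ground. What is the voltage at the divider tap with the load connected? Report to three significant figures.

The load sits in parallel with R_bot: R_bot‖R_L = (2.70 × 1.15) / (2.70 + 1.15) = 0.8065 kΩ.
V_out = 36.7 × 0.8065 / (7.45 + 0.8065) = 36.7 × 0.8065/8.256 = 3.58 V.

V_out ≈ 3.58 V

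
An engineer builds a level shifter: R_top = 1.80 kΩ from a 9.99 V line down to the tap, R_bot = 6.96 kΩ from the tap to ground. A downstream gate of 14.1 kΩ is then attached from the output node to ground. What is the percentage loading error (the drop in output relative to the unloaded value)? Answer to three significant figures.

The divider's output (Thévenin) resistance is R_top‖R_bot = 1.430 kΩ.
Fractional drop under load = R_th/(R_th + R_L) = 1.430 / (1.430 + 14.1) = 0.09209.
So the output falls by 9.21 %.

9.21 %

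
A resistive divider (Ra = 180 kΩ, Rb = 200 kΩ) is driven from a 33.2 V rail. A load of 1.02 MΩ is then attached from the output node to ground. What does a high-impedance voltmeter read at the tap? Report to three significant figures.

V_out ≈ 16.0 V

The load sits in parallel with Rb: Rb‖R_L = (200 × 1020) / (200 + 1020) = 167.2 kΩ.
V_out = 33.2 × 167.2 / (180 + 167.2) = 33.2 × 167.2/347.2 = 16.0 V.
(Unloaded it would have been 17.5 V.)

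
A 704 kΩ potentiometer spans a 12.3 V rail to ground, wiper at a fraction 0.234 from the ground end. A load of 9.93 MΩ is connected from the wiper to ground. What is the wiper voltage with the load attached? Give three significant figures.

The wiper splits the pot into (1−α)R = 539.3 kΩ above and αR = 164.7 kΩ below.
Lower section ‖ load = 162.0 kΩ.
V_wiper = 12.3 × 162.0/(539.3 + 162.0) = 2.84 V.

V ≈ 2.84 V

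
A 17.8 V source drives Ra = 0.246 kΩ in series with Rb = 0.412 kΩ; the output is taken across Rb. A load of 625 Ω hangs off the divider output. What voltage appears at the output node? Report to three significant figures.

V_out ≈ 8.94 V

The load sits in parallel with Rb: Rb‖R_L = (412 × 625) / (412 + 625) = 248.3 Ω.
V_out = 17.8 × 248.3 / (246 + 248.3) = 17.8 × 248.3/494.3 = 8.94 V.
(Unloaded it would have been 11.1 V.)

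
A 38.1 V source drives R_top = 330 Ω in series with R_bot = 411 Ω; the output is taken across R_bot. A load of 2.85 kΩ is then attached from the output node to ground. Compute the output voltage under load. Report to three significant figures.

The load sits in parallel with R_bot: R_bot‖R_L = (411 × 2850) / (411 + 2850) = 359.2 Ω.
V_out = 38.1 × 359.2 / (330 + 359.2) = 38.1 × 359.2/689.2 = 19.9 V.
(Unloaded it would have been 21.1 V.)

V_out ≈ 19.9 V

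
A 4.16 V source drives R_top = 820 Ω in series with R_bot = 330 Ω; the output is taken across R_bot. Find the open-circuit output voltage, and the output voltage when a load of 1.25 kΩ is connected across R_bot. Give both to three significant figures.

Unloaded: 1.19 V; loaded: 1.00 V

Open-circuit: V = 4.16 × 330/(820 + 330) = 1.19 V.
With the load, R_bot becomes R_bot‖R_L = 261.1 Ω, so V = 4.16 × 261.1/1081 = 1.00 V.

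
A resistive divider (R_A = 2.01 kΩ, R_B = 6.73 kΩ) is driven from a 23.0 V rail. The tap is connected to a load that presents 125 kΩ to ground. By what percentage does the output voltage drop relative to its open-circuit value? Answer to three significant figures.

The divider's output (Thévenin) resistance is R_A‖R_B = 1.548 kΩ.
Fractional drop under load = R_th/(R_th + R_L) = 1.548 / (1.548 + 125) = 0.01223.
So the output falls by 1.22 %.

1.22 %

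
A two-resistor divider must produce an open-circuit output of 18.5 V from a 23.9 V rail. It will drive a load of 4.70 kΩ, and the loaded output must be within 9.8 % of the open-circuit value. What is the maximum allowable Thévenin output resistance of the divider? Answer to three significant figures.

R_th ≤ 511 Ω

Loading drop = R_th/(R_th + R_L) ≤ 0.0980, so R_th ≤ R_L · ε/(1−ε) = 4.70 kΩ × 0.0980/0.9020 = 511 Ω.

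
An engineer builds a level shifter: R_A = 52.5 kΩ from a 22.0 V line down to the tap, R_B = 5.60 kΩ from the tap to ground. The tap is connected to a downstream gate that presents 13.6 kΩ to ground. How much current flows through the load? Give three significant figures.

I_L ≈ 0.114 mA

R_B‖R_L = 3.967 kΩ; V_out = 22.0 × 3.967/56.47 = 1.545 V.
I_L = V_out / R_L = 1.545 / 13.6 kΩ = 0.114 mA.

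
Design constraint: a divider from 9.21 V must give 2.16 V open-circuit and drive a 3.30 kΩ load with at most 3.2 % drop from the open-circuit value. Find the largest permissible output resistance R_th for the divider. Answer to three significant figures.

Loading drop = R_th/(R_th + R_L) ≤ 0.0320, so R_th ≤ R_L · ε/(1−ε) = 3.30 kΩ × 0.0320/0.9680 = 109 Ω.

R_th ≤ 109 Ω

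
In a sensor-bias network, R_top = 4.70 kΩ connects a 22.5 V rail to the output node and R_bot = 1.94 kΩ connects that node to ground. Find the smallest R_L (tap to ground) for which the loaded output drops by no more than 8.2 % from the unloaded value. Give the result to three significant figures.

R_L(min) ≈ 15.4 kΩ

Output resistance R_th = R_top‖R_bot = (4.70 × 1.94)/6.640 = 1.373 kΩ.
The fractional drop is R_th/(R_th + R_L); requiring this ≤ 0.0820 gives R_L ≥ R_th(1/0.0820 − 1) = 1.373 × 11.20 = 15.4 kΩ.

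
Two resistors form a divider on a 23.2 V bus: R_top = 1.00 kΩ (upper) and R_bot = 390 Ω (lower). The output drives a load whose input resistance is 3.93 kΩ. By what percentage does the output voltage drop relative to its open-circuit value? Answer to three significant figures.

The divider's output (Thévenin) resistance is R_top‖R_bot = 280.6 Ω.
Fractional drop under load = R_th/(R_th + R_L) = 280.6 / (280.6 + 3930) = 0.06664.
So the output falls by 6.66 %.

6.66 %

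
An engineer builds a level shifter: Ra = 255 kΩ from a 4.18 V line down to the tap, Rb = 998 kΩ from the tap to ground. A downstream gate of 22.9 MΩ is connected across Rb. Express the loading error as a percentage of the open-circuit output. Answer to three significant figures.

The divider's output (Thévenin) resistance is Ra‖Rb = 203.1 kΩ.
Fractional drop under load = R_th/(R_th + R_L) = 203.1 / (203.1 + 22900) = 0.008791.
So the output falls by 0.879 %.

0.879 %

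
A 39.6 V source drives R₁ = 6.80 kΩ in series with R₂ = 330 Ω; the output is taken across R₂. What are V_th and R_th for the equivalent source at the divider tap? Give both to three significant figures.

V_th = 1.83 V, R_th = 315 Ω

V_th is the open-circuit tap voltage: 39.6 × 330/(6800 + 330) = 1.83 V.
With the supply zeroed, R₁ and R₂ appear in parallel from the tap: R_th = R₁‖R₂ = (6800 × 330)/7130 = 315 Ω.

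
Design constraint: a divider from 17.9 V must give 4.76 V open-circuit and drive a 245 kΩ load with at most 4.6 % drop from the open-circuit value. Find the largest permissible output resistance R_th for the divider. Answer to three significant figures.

R_th ≤ 11.8 kΩ

Loading drop = R_th/(R_th + R_L) ≤ 0.0460, so R_th ≤ R_L · ε/(1−ε) = 245 kΩ × 0.0460/0.9540 = 11.8 kΩ.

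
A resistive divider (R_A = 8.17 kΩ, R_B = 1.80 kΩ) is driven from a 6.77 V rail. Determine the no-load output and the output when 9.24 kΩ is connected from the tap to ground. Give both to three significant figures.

Unloaded: 1.22 V; loaded: 1.05 V

Open-circuit: V = 6.77 × 1.80/(8.17 + 1.80) = 1.22 V.
With the load, R_B becomes R_B‖R_L = 1.507 kΩ, so V = 6.77 × 1.507/9.677 = 1.05 V.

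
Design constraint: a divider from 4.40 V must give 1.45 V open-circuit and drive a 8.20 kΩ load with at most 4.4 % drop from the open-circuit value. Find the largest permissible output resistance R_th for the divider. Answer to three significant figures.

Loading drop = R_th/(R_th + R_L) ≤ 0.0440, so R_th ≤ R_L · ε/(1−ε) = 8.20 kΩ × 0.0440/0.9560 = 377 Ω.

R_th ≤ 377 Ω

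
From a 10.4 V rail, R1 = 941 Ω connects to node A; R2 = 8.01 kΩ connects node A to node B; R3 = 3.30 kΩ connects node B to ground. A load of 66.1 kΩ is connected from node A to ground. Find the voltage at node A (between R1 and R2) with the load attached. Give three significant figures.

Below node A the series string R2+R3 = 11310 Ω sits in parallel with the 66100 Ω load: 9658 Ω.
V_A = 10.4 × 9658/(941 + 9658) = 9.48 V.

V ≈ 9.48 V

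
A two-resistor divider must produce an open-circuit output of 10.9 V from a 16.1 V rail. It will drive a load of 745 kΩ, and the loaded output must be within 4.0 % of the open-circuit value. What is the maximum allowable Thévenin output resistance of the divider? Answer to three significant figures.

R_th ≤ 31.0 kΩ

Loading drop = R_th/(R_th + R_L) ≤ 0.0400, so R_th ≤ R_L · ε/(1−ε) = 745 kΩ × 0.0400/0.9600 = 31.0 kΩ.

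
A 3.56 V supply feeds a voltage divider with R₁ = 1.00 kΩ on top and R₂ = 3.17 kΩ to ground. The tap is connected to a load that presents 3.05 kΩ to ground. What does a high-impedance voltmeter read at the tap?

The load sits in parallel with R₂: R₂‖R_L = (3.17 × 3.05) / (3.17 + 3.05) = 1.554 kΩ.
V_out = 3.56 × 1.554 / (1.00 + 1.554) = 3.56 × 1.554/2.554 = 2.17 V.
(Unloaded it would have been 2.71 V.)

V_out ≈ 2.17 V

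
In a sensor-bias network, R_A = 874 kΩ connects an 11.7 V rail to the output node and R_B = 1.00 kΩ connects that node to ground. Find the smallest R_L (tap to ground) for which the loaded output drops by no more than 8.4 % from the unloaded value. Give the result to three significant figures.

Output resistance R_th = R_A‖R_B = (874000 × 1000)/875000 = 998.9 Ω.
The fractional drop is R_th/(R_th + R_L); requiring this ≤ 0.0840 gives R_L ≥ R_th(1/0.0840 − 1) = 998.9 × 10.90 = 10.9 kΩ.

R_L(min) ≈ 10.9 kΩ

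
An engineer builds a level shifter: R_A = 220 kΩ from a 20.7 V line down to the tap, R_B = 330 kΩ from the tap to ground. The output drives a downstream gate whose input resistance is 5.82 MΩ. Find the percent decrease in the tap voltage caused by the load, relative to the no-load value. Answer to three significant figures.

The divider's output (Thévenin) resistance is R_A‖R_B = 132.0 kΩ.
Fractional drop under load = R_th/(R_th + R_L) = 132.0 / (132.0 + 5820) = 0.02218.
So the output falls by 2.22 %.

2.22 %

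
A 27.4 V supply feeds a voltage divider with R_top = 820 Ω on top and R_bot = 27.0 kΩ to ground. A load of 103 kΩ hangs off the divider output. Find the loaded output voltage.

The load sits in parallel with R_bot: R_bot‖R_L = (27000 × 103000) / (27000 + 103000) = 21390 Ω.
V_out = 27.4 × 21390 / (820 + 21390) = 27.4 × 21390/22210 = 26.4 V.

V_out ≈ 26.4 V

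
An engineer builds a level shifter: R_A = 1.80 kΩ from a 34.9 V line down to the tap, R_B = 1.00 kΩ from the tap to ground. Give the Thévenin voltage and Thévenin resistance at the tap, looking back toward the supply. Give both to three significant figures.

V_th is the open-circuit tap voltage: 34.9 × 1.00/(1.80 + 1.00) = 12.5 V.
With the supply zeroed, R_A and R_B appear in parallel from the tap: R_th = R_A‖R_B = (1.80 × 1.00)/2.800 = 643 Ω.

V_th = 12.5 V, R_th = 643 Ω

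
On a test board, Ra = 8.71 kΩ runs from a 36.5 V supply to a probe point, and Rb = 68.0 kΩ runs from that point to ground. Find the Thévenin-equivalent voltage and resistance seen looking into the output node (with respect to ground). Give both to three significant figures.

V_th is the open-circuit tap voltage: 36.5 × 68.0/(8.71 + 68.0) = 32.4 V.
With the supply zeroed, Ra and Rb appear in parallel from the tap: R_th = Ra‖Rb = (8.71 × 68.0)/76.71 = 7.72 kΩ.

V_th = 32.4 V, R_th = 7.72 kΩ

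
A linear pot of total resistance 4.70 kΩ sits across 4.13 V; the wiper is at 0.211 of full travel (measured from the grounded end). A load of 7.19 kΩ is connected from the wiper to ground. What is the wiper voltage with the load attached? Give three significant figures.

V ≈ 0.786 V

The wiper splits the pot into (1−α)R = 3708 Ω above and αR = 991.7 Ω below.
Lower section ‖ load = 871.5 Ω.
V_wiper = 4.13 × 871.5/(3708 + 871.5) = 0.786 V.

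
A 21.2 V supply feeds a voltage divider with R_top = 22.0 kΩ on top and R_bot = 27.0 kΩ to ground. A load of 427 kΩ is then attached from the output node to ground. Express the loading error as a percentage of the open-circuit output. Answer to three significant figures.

2.76 %

The divider's output (Thévenin) resistance is R_top‖R_bot = 12.12 kΩ.
Fractional drop under load = R_th/(R_th + R_L) = 12.12 / (12.12 + 427) = 0.02761.
So the output falls by 2.76 %.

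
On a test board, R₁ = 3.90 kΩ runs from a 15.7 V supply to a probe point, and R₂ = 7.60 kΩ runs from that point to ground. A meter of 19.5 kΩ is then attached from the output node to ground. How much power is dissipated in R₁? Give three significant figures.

P ≈ 11.0 mW

Total resistance from the source is R₁ + (R₂‖R_L) = 9.369 kΩ, so I = 15.7/9.369 kΩ = 1.676 mA.
P = I²·R₁ = (1.676 mA)² × 3.90 kΩ = 11.0 mW.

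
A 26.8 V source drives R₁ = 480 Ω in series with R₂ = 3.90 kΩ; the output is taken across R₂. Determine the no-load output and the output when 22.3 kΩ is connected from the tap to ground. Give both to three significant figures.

Unloaded: 23.9 V; loaded: 23.4 V

Open-circuit: V = 26.8 × 3900/(480 + 3900) = 23.9 V.
With the load, R₂ becomes R₂‖R_L = 3319 Ω, so V = 26.8 × 3319/3799 = 23.4 V.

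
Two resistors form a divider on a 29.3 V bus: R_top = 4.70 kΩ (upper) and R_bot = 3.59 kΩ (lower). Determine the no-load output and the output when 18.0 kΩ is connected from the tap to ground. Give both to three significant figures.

Open-circuit: V = 29.3 × 3.59/(4.70 + 3.59) = 12.7 V.
With the load, R_bot becomes R_bot‖R_L = 2.993 kΩ, so V = 29.3 × 2.993/7.693 = 11.4 V.

Unloaded: 12.7 V; loaded: 11.4 V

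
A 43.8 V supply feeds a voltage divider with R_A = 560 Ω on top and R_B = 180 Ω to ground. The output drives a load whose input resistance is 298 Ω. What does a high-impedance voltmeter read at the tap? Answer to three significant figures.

V_out ≈ 7.31 V

The load sits in parallel with R_B: R_B‖R_L = (180 × 298) / (180 + 298) = 112.2 Ω.
V_out = 43.8 × 112.2 / (560 + 112.2) = 43.8 × 112.2/672.2 = 7.31 V.
(Unloaded it would have been 10.7 V.)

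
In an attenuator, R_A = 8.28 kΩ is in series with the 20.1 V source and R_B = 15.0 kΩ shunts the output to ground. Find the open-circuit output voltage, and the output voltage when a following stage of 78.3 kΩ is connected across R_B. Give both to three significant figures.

Unloaded: 13.0 V; loaded: 12.1 V

Open-circuit: V = 20.1 × 15.0/(8.28 + 15.0) = 13.0 V.
With the load, R_B becomes R_B‖R_L = 12.59 kΩ, so V = 20.1 × 12.59/20.87 = 12.1 V.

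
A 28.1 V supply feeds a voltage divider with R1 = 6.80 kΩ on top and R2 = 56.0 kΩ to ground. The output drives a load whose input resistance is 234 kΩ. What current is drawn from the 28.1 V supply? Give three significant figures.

I ≈ 0.541 mA

R2‖R_L = 45.19 kΩ, so the source sees R1 + R2‖R_L = 51.99 kΩ.
I = 28.1 V / 51.99 kΩ = 0.541 mA.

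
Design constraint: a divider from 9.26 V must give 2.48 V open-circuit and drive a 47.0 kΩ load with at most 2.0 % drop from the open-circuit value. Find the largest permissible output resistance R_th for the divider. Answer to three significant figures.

Loading drop = R_th/(R_th + R_L) ≤ 0.0200, so R_th ≤ R_L · ε/(1−ε) = 47.0 kΩ × 0.0200/0.9800 = 959 Ω.
(Any R1, R2 with R2/(R1+R2) = 0.268 and R1‖R2 ≤ 959 Ω will meet the spec.)

R_th ≤ 959 Ω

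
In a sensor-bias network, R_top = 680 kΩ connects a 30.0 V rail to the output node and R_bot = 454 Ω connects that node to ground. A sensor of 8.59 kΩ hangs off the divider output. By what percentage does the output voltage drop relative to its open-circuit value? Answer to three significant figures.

The divider's output (Thévenin) resistance is R_top‖R_bot = 453.7 Ω.
Fractional drop under load = R_th/(R_th + R_L) = 453.7 / (453.7 + 8590) = 0.05017.
So the output falls by 5.02 %.

5.02 %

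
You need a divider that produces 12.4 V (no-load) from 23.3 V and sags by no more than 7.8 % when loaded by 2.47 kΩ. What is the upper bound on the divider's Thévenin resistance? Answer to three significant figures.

R_th ≤ 209 Ω

Loading drop = R_th/(R_th + R_L) ≤ 0.0780, so R_th ≤ R_L · ε/(1−ε) = 2.47 kΩ × 0.0780/0.9220 = 209 Ω.
(Any R1, R2 with R2/(R1+R2) = 0.532 and R1‖R2 ≤ 209 Ω will meet the spec.)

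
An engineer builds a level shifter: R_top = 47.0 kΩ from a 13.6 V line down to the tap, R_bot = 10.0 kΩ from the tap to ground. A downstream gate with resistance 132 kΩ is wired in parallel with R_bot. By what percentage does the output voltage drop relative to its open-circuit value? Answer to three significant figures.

5.88 %

The divider's output (Thévenin) resistance is R_top‖R_bot = 8.246 kΩ.
Fractional drop under load = R_th/(R_th + R_L) = 8.246 / (8.246 + 132) = 0.05879.
So the output falls by 5.88 %.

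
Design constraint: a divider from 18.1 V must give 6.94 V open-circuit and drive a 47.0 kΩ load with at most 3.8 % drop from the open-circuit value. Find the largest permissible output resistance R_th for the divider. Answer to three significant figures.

R_th ≤ 1.86 kΩ

Loading drop = R_th/(R_th + R_L) ≤ 0.0380, so R_th ≤ R_L · ε/(1−ε) = 47.0 kΩ × 0.0380/0.9620 = 1.86 kΩ.
(Any R1, R2 with R2/(R1+R2) = 0.383 and R1‖R2 ≤ 1.86 kΩ will meet the spec.)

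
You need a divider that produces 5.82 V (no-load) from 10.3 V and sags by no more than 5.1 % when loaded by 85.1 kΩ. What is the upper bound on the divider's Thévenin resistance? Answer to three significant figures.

R_th ≤ 4.57 kΩ

Loading drop = R_th/(R_th + R_L) ≤ 0.0510, so R_th ≤ R_L · ε/(1−ε) = 85.1 kΩ × 0.0510/0.9490 = 4.57 kΩ.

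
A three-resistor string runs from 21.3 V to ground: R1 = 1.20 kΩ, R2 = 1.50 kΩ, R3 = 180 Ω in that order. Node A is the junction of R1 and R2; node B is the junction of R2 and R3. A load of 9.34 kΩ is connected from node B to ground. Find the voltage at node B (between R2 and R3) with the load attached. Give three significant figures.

V ≈ 1.31 V

At node B, R3 is in parallel with the load: R3‖R_L = 176.6 Ω.
Below node A the resistance is R2 + (R3‖R_L) = 1677 Ω, so V_A = 21.3 × 1677/2877 = 12.41 V.
Then V_B = V_A × (R3‖R_L)/(R2 + R3‖R_L) = 12.41 × 176.6/1677 = 1.31 V.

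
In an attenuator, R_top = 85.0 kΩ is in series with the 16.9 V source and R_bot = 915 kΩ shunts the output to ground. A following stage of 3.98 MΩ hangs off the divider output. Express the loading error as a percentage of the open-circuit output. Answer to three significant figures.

The divider's output (Thévenin) resistance is R_top‖R_bot = 77.78 kΩ.
Fractional drop under load = R_th/(R_th + R_L) = 77.78 / (77.78 + 3980) = 0.01917.
So the output falls by 1.92 %.

1.92 %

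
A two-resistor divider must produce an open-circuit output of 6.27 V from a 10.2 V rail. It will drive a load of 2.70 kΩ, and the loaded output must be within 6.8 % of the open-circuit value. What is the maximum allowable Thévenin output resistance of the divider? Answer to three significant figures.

R_th ≤ 197 Ω

Loading drop = R_th/(R_th + R_L) ≤ 0.0680, so R_th ≤ R_L · ε/(1−ε) = 2.70 kΩ × 0.0680/0.9320 = 197 Ω.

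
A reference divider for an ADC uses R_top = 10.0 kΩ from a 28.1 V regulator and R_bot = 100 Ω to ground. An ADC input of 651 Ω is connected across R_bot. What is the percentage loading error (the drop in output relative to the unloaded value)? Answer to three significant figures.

13.2 %

Unloaded V = 28.1 × 100/10100 = 0.27822 V.
Loaded: R_bot‖R_L = 86.68 Ω, giving V = 28.1 × 86.68/10090 = 0.24149 V.
Drop = (0.27822 − 0.24149) / 0.27822 = 13.2 %.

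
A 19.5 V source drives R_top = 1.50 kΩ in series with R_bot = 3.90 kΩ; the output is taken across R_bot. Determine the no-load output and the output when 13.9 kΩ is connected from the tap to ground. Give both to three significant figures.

Unloaded: 14.1 V; loaded: 13.1 V

Open-circuit: V = 19.5 × 3.90/(1.50 + 3.90) = 14.1 V.
With the load, R_bot becomes R_bot‖R_L = 3.046 kΩ, so V = 19.5 × 3.046/4.546 = 13.1 V.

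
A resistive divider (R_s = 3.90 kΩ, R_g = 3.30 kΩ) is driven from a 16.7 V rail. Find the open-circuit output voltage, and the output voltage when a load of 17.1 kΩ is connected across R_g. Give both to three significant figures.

Open-circuit: V = 16.7 × 3.30/(3.90 + 3.30) = 7.65 V.
With the load, R_g becomes R_g‖R_L = 2.766 kΩ, so V = 16.7 × 2.766/6.666 = 6.93 V.

Unloaded: 7.65 V; loaded: 6.93 V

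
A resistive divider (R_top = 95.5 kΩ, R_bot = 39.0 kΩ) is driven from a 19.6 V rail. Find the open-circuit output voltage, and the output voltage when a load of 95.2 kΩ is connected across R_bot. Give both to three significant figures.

Unloaded: 5.68 V; loaded: 4.40 V

Open-circuit: V = 19.6 × 39.0/(95.5 + 39.0) = 5.68 V.
With the load, R_bot becomes R_bot‖R_L = 27.67 kΩ, so V = 19.6 × 27.67/123.2 = 4.40 V.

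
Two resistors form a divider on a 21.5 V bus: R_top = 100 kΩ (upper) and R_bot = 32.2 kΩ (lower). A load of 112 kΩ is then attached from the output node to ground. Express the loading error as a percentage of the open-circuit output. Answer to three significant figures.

17.9 %

The divider's output (Thévenin) resistance is R_top‖R_bot = 24.36 kΩ.
Fractional drop under load = R_th/(R_th + R_L) = 24.36 / (24.36 + 112) = 0.1786.
So the output falls by 17.9 %.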